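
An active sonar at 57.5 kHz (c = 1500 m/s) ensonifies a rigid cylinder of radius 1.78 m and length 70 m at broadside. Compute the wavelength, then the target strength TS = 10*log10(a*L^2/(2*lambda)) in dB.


Step 1: lambda = c/f = 1500/57500 = 0.02609 m
Step 2: TS = 10*log10(a*L^2/(2*lambda)) = 10*log10(1.78*70^2/(2*0.02609)) = 52.23

52.23 dB


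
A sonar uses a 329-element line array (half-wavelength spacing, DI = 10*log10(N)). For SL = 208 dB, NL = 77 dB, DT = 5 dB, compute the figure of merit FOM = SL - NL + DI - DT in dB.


Step 1: DI = 10*log10(329) = 25.17 dB
Step 2: FOM = SL - NL + DI - DT = 208 - 77 + 25.17 - 5 = 151.17

151.17 dB


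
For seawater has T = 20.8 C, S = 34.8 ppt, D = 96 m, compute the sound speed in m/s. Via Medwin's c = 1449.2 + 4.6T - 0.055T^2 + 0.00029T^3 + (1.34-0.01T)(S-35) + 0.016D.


c = 1449.2 + 4.6*20.8 - 0.055*20.8^2 + 0.00029*20.8^3 + (1.34 - 0.01*20.8)*(34.8 - 35) + 0.016*96 = 1525.0

1525.0 m/s


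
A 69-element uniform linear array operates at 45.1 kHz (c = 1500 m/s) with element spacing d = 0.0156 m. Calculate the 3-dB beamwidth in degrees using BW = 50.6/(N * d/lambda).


Step 1: lambda = 1500/45100 = 0.03326 m
Step 2: d/lambda = 0.0156/0.03326 = 0.469
Step 3: BW = 50.6/(N * d/lambda) = 50.6/(69 * 0.469) = 1.56

1.56 deg


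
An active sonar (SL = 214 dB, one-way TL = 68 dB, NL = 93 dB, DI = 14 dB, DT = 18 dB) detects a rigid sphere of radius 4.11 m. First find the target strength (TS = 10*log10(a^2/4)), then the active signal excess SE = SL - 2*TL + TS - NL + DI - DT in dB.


Step 1: TS = 10*log10(4.11^2/4) = 6.26 dB
Step 2: SE = SL - 2*TL + TS - NL + DI - DT = 214 - 2*68 + (6.26) - 93 + 14 - 18 = -12.74

-12.74 dB


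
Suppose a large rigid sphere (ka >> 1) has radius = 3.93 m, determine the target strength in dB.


TS = 10*log10(3.93^2 / 4) = 10*log10(3.861225) = 5.87

5.87 dB


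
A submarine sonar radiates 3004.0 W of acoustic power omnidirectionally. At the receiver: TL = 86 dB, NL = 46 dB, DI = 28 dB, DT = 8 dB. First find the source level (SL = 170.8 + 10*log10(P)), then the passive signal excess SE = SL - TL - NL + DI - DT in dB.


Step 1: SL = 170.8 + 10*log10(3004.0) = 205.58 dB
Step 2: SE = SL - TL - NL + DI - DT = 205.58 - 86 - 46 + 28 - 8 = 93.58

93.58 dB


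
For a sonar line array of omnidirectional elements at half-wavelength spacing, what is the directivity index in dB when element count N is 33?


15.19 dB


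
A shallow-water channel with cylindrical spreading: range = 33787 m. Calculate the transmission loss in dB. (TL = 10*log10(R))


45.29 dB


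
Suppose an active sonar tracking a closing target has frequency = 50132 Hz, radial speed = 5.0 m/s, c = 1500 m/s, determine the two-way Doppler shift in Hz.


fd = 2*f*v/c = 2 * 50132 * 5.0 / 1500 = 334.21

334.21 Hz


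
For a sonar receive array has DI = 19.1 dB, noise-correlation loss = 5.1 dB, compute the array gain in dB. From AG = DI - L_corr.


14.0 dB


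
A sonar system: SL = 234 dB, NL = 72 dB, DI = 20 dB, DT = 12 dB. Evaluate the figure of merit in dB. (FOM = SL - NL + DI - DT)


FOM = SL - NL + DI - DT = 234 - 72 + 20 - 12 = 170

170 dB


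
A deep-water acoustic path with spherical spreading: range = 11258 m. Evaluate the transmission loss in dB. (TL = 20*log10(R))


TL = 20*log10(11258) = 81.03

81.03 dB


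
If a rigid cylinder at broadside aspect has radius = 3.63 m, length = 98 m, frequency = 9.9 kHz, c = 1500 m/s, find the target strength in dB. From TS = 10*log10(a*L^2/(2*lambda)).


lambda = 1500/9900 = 0.15152 m
TS = 10*log10(3.63*98^2/(2*0.15152)) = 50.61

50.61 dB


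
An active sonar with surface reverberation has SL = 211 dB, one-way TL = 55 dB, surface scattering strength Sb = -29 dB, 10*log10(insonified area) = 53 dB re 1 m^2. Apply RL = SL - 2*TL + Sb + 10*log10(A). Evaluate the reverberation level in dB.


125 dB


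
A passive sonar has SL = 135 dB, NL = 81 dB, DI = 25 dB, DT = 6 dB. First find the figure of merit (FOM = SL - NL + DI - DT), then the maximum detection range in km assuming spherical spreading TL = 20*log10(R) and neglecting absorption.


Step 1: FOM = SL - NL + DI - DT = 135 - 81 + 25 - 6 = 73 dB
Step 2: at max range FOM = TL = 20*log10(R), so R = 10^(73/20) = 4466.84 m = 4.47 km

4.47 km


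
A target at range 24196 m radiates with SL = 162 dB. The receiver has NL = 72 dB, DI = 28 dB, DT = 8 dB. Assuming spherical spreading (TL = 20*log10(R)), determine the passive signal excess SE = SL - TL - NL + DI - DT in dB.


Step 1: TL = 20*log10(24196) = 87.67 dB
Step 2: SE = 162 - 87.67 - 72 + 28 - 8 = 22.33

22.33 dB


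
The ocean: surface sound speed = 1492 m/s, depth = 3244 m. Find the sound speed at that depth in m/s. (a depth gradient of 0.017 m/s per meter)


c = 1492 + 0.017 * 3244 = 1547.148

1547.148 m/s


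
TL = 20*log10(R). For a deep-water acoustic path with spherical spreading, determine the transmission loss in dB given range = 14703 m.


TL = 20*log10(14703) = 83.35

83.35 dB


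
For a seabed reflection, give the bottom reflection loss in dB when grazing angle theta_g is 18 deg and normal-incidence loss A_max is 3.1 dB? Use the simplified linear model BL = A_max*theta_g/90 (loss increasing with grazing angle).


BL = A_max * theta_g / 90 = 3.1 * 18 / 90 = 0.62

0.62 dB


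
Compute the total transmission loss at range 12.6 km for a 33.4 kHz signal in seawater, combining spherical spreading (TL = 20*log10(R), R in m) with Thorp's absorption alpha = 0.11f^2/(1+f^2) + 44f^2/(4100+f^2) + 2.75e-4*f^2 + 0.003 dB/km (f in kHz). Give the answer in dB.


Step 1 (Thorp): alpha = 0.11*1115.56/(1+1115.56) + 44*1115.56/(4100+1115.56) + 2.75e-4*1115.56 + 0.003 = 9.8309 dB/km
Step 2: TL_spread = 20*log10(12600) = 82.01 dB
Step 3: TL_abs = alpha*R = 9.8309 * 12.6 = 123.87 dB
Step 4: TL_total = 82.01 + 123.87 = 205.88

205.88 dB


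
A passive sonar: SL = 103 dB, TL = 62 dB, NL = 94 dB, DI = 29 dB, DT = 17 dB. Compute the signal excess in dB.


SE = SL - TL - NL + DI - DT = 103 - 62 - 94 + 29 - 17 = -41

-41 dB


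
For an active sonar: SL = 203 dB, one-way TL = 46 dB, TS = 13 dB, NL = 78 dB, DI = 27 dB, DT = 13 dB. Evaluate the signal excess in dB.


60 dB


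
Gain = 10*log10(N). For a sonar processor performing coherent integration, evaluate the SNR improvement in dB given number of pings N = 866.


Gain = 10*log10(866) = 29.38

29.38 dB


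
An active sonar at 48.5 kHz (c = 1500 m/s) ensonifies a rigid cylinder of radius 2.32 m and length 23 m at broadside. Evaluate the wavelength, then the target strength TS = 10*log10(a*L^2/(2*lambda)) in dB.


Step 1: lambda = c/f = 1500/48500 = 0.03093 m
Step 2: TS = 10*log10(a*L^2/(2*lambda)) = 10*log10(2.32*23^2/(2*0.03093)) = 42.98

42.98 dB


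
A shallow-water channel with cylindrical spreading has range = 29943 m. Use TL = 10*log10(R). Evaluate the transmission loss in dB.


TL = 10*log10(29943) = 44.76

44.76 dB


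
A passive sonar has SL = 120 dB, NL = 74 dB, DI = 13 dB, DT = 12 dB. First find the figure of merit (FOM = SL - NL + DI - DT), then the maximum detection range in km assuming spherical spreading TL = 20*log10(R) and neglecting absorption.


Step 1: FOM = SL - NL + DI - DT = 120 - 74 + 13 - 12 = 47 dB
Step 2: at max range FOM = TL = 20*log10(R), so R = 10^(47/20) = 223.87 m = 0.22 km

0.22 km


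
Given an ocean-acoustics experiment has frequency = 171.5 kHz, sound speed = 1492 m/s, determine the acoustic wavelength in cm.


lambda = c/f = 1492 / 171500 = 0.0087 m = 0.87 cm

0.87 cm


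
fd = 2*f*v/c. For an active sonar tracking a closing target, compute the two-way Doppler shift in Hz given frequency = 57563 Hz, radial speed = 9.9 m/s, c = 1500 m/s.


fd = 2*f*v/c = 2 * 57563 * 9.9 / 1500 = 759.83

759.83 Hz


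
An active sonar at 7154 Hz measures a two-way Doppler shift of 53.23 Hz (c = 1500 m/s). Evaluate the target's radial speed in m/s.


From fd = 2*f*v/c, v = c*fd/(2*f) = 1500 * 53.23 / (2*7154) = 5.58

5.58 m/s


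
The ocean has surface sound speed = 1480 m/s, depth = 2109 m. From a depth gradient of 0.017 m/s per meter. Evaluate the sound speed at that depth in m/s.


c = 1480 + 0.017 * 2109 = 1515.853

1515.853 m/s


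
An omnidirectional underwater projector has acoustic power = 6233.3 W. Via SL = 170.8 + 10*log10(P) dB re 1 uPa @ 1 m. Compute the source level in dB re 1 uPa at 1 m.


SL = 170.8 + 10*log10(6233.3) = 170.8 + 37.95 = 208.75

208.75 dB


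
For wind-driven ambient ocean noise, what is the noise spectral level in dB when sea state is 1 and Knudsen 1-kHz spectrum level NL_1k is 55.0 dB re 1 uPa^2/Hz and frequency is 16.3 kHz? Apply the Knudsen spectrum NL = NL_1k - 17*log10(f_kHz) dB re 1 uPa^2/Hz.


34.39 dB


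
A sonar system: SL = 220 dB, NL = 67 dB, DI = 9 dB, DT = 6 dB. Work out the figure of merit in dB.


156 dB


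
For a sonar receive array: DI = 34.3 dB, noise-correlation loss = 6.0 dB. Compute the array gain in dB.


AG = DI - L_corr = 34.3 - 6.0 = 28.3

28.3 dB


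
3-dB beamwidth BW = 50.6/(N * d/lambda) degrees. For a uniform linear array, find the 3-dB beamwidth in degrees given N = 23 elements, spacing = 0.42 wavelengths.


BW = 50.6 / (23 * 0.42) = 50.6 / 9.66 = 5.24

5.24 deg


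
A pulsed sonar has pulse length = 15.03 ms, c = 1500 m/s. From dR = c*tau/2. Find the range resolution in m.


11.2725 m


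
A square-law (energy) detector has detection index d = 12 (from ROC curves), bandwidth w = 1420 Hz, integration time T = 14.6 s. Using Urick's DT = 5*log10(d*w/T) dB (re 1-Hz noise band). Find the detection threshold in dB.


DT = 5*log10(d*w/T) = 5*log10(12 * 1420 / 14.6) = 5*log10(1167.12) = 15.34

15.34 dB


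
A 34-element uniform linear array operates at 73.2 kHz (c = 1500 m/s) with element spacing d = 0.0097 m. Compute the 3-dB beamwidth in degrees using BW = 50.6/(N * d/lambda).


Step 1: lambda = 1500/73200 = 0.02049 m
Step 2: d/lambda = 0.0097/0.02049 = 0.4734
Step 3: BW = 50.6/(N * d/lambda) = 50.6/(34 * 0.4734) = 3.14

3.14 deg


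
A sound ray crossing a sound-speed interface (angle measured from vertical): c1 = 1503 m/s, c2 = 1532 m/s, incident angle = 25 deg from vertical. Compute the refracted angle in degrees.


sin(theta2) = (c2/c1)*sin(theta1) = (1532/1503)*sin(25 deg) = 0.43077
theta2 = arcsin(0.43077) = 25.52

25.52 deg


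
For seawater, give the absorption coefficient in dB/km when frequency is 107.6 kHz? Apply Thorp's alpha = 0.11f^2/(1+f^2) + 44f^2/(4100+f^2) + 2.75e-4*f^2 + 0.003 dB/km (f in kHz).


f^2 = 11577.76
alpha = 0.11*11577.76/(1+11577.76) + 44*11577.76/(4100+11577.76) + 2.75e-4*11577.76 + 0.003 = 35.79

35.79 dB/km


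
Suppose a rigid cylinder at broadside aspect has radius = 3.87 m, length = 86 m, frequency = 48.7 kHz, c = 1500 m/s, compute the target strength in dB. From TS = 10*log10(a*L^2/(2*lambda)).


lambda = 1500/48700 = 0.0308 m
TS = 10*log10(3.87*86^2/(2*0.0308)) = 56.67

56.67 dB


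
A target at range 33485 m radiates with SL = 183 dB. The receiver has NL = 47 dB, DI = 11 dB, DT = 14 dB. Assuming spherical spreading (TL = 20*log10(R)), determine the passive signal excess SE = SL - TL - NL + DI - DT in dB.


Step 1: TL = 20*log10(33485) = 90.5 dB
Step 2: SE = 183 - 90.5 - 47 + 11 - 14 = 42.5

42.5 dB


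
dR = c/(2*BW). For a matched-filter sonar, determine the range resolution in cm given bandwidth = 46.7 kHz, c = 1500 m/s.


1.61 cm


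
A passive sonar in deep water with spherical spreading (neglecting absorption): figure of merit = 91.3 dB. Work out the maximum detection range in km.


At max range FOM = TL, so 20*log10(R) = 91.3
R = 10^(91.3/20) = 36728.23 m = 36.73 km

36.73 km


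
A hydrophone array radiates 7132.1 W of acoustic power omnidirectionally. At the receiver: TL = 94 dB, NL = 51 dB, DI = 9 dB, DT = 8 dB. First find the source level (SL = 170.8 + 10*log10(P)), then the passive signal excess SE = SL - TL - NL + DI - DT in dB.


Step 1: SL = 170.8 + 10*log10(7132.1) = 209.33 dB
Step 2: SE = SL - TL - NL + DI - DT = 209.33 - 94 - 51 + 9 - 8 = 65.33

65.33 dB


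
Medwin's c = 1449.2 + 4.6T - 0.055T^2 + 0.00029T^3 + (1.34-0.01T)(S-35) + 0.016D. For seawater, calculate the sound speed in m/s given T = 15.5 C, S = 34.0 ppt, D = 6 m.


c = 1449.2 + 4.6*15.5 - 0.055*15.5^2 + 0.00029*15.5^3 + (1.34 - 0.01*15.5)*(34.0 - 35) + 0.016*6 = 1507.28

1507.28 m/s


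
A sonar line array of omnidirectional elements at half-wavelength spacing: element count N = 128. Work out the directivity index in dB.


21.07 dB


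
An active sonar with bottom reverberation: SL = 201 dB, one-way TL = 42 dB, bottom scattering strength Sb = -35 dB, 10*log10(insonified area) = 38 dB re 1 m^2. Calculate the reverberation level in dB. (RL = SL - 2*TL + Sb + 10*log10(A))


120 dB


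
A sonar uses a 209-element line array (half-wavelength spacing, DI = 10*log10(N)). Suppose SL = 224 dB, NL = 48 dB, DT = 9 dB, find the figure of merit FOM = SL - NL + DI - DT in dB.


Step 1: DI = 10*log10(209) = 23.2 dB
Step 2: FOM = SL - NL + DI - DT = 224 - 48 + 23.2 - 9 = 190.2

190.2 dB


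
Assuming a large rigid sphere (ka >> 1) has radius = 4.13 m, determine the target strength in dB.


TS = 10*log10(4.13^2 / 4) = 10*log10(4.264225) = 6.3

6.3 dB


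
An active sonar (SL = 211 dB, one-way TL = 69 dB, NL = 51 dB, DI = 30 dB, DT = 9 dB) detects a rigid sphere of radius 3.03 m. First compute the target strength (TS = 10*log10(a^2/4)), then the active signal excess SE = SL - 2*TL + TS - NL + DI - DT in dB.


Step 1: TS = 10*log10(3.03^2/4) = 3.61 dB
Step 2: SE = SL - 2*TL + TS - NL + DI - DT = 211 - 2*69 + (3.61) - 51 + 30 - 9 = 46.61

46.61 dB


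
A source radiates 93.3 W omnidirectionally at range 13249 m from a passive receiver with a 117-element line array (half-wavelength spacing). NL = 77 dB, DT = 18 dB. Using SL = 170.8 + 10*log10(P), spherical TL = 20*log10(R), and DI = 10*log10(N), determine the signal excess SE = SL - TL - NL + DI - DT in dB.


Step 1: SL = 170.8 + 10*log10(93.3) = 190.5 dB
Step 2: TL = 20*log10(13249) = 82.44 dB
Step 3: DI = 10*log10(117) = 20.68 dB
Step 4: SE = SL - TL - NL + DI - DT = 190.5 - 82.44 - 77 + 20.68 - 18 = 33.74

33.74 dB


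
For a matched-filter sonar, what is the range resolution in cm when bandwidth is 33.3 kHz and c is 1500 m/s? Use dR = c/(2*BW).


2.25 cm


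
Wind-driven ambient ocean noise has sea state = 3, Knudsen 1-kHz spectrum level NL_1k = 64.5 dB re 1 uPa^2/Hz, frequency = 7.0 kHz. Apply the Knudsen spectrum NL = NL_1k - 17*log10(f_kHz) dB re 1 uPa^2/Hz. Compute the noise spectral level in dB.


50.13 dB


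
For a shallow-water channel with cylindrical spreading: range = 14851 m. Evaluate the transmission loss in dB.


TL = 10*log10(14851) = 41.72

41.72 dB


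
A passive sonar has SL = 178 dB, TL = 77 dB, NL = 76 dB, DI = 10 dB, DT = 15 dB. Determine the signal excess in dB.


SE = SL - TL - NL + DI - DT = 178 - 77 - 76 + 10 - 15 = 20

20 dB


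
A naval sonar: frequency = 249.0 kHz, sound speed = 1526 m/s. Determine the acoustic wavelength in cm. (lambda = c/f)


0.61 cm


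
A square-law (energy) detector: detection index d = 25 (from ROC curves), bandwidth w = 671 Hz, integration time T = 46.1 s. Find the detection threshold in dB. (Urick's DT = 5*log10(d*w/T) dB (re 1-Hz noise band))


12.8 dB


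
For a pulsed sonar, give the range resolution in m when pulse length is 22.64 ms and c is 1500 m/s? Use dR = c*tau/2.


16.98 m


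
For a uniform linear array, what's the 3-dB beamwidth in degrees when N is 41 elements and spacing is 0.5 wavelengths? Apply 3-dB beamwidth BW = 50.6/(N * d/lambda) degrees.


2.47 deg


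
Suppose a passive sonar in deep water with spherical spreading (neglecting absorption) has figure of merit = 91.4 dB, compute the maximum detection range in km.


37.15 km


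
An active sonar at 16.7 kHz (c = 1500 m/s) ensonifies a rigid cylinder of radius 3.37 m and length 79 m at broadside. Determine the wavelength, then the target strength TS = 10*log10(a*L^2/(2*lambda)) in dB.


Step 1: lambda = c/f = 1500/16700 = 0.08982 m
Step 2: TS = 10*log10(a*L^2/(2*lambda)) = 10*log10(3.37*79^2/(2*0.08982)) = 50.68

50.68 dB


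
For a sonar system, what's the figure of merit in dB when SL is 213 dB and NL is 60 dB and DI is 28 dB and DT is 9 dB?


172 dB


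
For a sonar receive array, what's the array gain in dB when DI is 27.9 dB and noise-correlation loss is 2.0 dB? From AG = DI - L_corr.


25.9 dB


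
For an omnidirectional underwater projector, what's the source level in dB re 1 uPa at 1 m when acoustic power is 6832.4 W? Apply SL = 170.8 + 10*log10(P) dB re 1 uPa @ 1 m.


209.15 dB


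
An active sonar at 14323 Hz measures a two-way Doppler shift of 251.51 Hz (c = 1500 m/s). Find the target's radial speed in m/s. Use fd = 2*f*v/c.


From fd = 2*f*v/c, v = c*fd/(2*f) = 1500 * 251.51 / (2*14323) = 13.17

13.17 m/s


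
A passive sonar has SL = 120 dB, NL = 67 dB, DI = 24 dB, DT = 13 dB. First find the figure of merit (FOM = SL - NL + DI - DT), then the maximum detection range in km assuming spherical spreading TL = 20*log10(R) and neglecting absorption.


Step 1: FOM = SL - NL + DI - DT = 120 - 67 + 24 - 13 = 64 dB
Step 2: at max range FOM = TL = 20*log10(R), so R = 10^(64/20) = 1584.89 m = 1.58 km

1.58 km


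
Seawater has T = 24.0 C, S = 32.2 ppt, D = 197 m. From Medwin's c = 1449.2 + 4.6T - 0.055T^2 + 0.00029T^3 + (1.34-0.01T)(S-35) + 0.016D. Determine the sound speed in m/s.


c = 1449.2 + 4.6*24.0 - 0.055*24.0^2 + 0.00029*24.0^3 + (1.34 - 0.01*24.0)*(32.2 - 35) + 0.016*197 = 1532.0

1532.0 m/s


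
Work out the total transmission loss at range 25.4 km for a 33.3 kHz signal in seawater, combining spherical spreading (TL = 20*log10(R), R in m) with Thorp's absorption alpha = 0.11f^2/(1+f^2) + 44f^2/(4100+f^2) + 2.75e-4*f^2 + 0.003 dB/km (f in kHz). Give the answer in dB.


Step 1 (Thorp): alpha = 0.11*1108.89/(1+1108.89) + 44*1108.89/(4100+1108.89) + 2.75e-4*1108.89 + 0.003 = 9.7847 dB/km
Step 2: TL_spread = 20*log10(25400) = 88.1 dB
Step 3: TL_abs = alpha*R = 9.7847 * 25.4 = 248.53 dB
Step 4: TL_total = 88.1 + 248.53 = 336.63

336.63 dB


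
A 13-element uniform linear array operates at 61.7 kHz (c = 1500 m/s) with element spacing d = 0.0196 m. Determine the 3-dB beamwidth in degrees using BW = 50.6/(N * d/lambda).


4.83 deg


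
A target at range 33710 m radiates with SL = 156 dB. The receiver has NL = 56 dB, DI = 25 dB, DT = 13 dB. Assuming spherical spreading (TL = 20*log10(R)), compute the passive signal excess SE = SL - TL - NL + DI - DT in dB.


Step 1: TL = 20*log10(33710) = 90.56 dB
Step 2: SE = 156 - 90.56 - 56 + 25 - 13 = 21.44

21.44 dB


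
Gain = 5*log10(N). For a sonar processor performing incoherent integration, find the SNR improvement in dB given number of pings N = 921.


Gain = 5*log10(921) = 14.82

14.82 dB


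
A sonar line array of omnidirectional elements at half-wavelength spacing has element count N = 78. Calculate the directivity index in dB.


18.92 dB


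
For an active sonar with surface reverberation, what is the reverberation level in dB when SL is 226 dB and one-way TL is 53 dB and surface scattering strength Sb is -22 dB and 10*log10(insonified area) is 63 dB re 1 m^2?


161 dB


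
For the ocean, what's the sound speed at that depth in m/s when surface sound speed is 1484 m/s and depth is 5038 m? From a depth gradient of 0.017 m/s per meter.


c = 1484 + 0.017 * 5038 = 1569.646

1569.646 m/s


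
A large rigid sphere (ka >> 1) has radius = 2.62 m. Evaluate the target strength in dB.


2.35 dB


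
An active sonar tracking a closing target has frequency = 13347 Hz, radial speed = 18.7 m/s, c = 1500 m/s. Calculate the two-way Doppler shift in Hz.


fd = 2*f*v/c = 2 * 13347 * 18.7 / 1500 = 332.79

332.79 Hz


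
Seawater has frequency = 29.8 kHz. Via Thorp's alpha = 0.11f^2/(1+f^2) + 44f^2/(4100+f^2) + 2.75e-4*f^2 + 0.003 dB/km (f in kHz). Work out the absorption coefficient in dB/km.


8.191 dB/km


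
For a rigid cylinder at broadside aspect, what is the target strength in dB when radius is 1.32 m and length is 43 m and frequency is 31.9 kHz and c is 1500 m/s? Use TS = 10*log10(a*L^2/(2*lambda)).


lambda = 1500/31900 = 0.04702 m
TS = 10*log10(1.32*43^2/(2*0.04702)) = 44.14

44.14 dB


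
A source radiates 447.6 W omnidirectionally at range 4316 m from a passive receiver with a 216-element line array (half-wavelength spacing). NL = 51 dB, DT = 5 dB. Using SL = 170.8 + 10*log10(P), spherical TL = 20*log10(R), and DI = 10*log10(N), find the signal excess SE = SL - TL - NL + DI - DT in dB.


91.95 dB


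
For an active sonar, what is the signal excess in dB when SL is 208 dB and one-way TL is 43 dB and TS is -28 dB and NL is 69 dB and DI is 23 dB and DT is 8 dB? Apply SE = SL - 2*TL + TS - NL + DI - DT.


SE = SL - 2*TL + TS - NL + DI - DT = 208 - 2*43 + (-28) - 69 + 23 - 8 = 40

40 dB


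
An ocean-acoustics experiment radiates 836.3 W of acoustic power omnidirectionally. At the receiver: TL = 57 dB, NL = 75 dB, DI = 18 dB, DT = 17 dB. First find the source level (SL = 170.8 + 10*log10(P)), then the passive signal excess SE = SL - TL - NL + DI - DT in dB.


Step 1: SL = 170.8 + 10*log10(836.3) = 200.02 dB
Step 2: SE = SL - TL - NL + DI - DT = 200.02 - 57 - 75 + 18 - 17 = 69.02

69.02 dB


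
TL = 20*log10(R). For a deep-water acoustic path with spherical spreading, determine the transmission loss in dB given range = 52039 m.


TL = 20*log10(52039) = 94.33

94.33 dB


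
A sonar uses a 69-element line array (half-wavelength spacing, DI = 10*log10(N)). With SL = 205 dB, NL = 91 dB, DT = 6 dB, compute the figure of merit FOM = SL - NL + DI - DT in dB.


126.39 dB


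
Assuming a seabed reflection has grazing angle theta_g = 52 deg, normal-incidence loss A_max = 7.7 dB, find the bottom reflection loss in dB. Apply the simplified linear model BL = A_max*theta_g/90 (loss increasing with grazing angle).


BL = A_max * theta_g / 90 = 7.7 * 52 / 90 = 4.45

4.45 dB


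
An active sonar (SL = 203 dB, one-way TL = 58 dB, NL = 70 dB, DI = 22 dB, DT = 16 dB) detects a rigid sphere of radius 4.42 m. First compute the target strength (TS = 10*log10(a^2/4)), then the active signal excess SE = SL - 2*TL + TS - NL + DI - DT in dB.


Step 1: TS = 10*log10(4.42^2/4) = 6.89 dB
Step 2: SE = SL - 2*TL + TS - NL + DI - DT = 203 - 2*58 + (6.89) - 70 + 22 - 16 = 29.89

29.89 dB


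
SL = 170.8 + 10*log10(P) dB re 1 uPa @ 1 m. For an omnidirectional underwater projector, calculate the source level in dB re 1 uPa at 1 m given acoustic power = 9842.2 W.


210.73 dB


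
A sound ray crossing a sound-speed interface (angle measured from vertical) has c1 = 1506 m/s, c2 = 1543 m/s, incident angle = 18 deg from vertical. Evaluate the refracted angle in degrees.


sin(theta2) = (c2/c1)*sin(theta1) = (1543/1506)*sin(18 deg) = 0.31661
theta2 = arcsin(0.31661) = 18.46

18.46 deg


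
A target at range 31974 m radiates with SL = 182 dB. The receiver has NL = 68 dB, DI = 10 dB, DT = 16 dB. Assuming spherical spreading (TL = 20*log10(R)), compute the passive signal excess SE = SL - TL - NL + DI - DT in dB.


17.9 dB


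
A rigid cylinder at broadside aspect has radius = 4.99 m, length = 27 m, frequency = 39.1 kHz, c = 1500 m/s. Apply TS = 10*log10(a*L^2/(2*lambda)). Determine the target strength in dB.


lambda = 1500/39100 = 0.03836 m
TS = 10*log10(4.99*27^2/(2*0.03836)) = 46.76

46.76 dB


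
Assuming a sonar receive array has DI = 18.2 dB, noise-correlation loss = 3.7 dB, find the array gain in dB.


14.5 dB


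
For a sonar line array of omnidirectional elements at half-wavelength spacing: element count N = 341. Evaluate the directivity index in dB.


DI = 10*log10(341) = 25.33

25.33 dB


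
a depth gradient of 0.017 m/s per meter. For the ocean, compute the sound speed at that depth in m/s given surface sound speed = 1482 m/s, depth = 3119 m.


1535.023 m/s


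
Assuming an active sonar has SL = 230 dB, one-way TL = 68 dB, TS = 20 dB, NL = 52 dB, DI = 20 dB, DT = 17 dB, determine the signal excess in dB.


65 dB


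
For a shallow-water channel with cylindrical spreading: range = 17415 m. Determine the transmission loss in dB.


TL = 10*log10(17415) = 42.41

42.41 dB


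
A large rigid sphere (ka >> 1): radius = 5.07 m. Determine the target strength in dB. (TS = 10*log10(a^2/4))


TS = 10*log10(5.07^2 / 4) = 10*log10(6.426225) = 8.08

8.08 dB


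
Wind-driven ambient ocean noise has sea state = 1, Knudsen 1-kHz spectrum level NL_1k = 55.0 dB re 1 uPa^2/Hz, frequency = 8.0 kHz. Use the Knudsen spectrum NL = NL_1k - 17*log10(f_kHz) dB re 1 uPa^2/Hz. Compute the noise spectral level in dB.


NL = NL_1k - 17*log10(f_kHz) = 55.0 - 17*log10(8.0) = 55.0 - (15.35) = 39.65

39.65 dB


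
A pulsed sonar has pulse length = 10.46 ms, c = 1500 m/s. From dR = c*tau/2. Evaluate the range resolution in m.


dR = c*tau/2 = 1500 * 10.46e-3 / 2 = 7.845

7.845 m


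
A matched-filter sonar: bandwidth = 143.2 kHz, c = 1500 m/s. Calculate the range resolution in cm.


dR = c/(2*BW) = 1500 / (2 * 143.2e3) = 0.0052 m = 0.52 cm

0.52 cm


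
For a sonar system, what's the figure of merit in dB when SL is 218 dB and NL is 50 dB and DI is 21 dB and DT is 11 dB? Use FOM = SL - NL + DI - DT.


FOM = SL - NL + DI - DT = 218 - 50 + 21 - 11 = 178

178 dB


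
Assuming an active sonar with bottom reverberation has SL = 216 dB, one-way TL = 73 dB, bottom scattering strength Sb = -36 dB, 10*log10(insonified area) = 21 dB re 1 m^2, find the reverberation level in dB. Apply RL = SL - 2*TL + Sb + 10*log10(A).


RL = SL - 2*TL + Sb + 10*log10(A) = 216 - 2*73 + (-36) + 21 = 55

55 dB


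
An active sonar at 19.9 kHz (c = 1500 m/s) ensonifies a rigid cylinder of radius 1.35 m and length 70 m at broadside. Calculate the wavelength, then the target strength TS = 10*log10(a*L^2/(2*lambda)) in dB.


Step 1: lambda = c/f = 1500/19900 = 0.07538 m
Step 2: TS = 10*log10(a*L^2/(2*lambda)) = 10*log10(1.35*70^2/(2*0.07538)) = 46.42

46.42 dB


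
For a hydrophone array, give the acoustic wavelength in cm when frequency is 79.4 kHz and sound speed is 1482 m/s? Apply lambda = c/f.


lambda = c/f = 1482 / 79400 = 0.0187 m = 1.87 cm

1.87 cm


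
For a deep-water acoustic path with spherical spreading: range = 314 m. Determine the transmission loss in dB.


TL = 20*log10(314) = 49.94

49.94 dB


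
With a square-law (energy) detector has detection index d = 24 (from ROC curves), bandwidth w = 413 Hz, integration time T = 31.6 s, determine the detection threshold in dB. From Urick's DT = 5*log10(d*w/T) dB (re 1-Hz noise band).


DT = 5*log10(d*w/T) = 5*log10(24 * 413 / 31.6) = 5*log10(313.67) = 12.48

12.48 dB


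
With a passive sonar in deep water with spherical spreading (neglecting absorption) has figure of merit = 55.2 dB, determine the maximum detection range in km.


0.58 km


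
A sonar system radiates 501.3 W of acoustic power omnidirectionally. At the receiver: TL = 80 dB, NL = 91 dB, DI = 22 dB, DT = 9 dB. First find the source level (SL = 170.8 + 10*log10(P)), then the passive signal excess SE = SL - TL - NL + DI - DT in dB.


Step 1: SL = 170.8 + 10*log10(501.3) = 197.8 dB
Step 2: SE = SL - TL - NL + DI - DT = 197.8 - 80 - 91 + 22 - 9 = 39.8

39.8 dB


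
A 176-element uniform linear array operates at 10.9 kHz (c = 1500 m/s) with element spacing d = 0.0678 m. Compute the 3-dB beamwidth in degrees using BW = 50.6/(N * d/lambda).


0.58 deg


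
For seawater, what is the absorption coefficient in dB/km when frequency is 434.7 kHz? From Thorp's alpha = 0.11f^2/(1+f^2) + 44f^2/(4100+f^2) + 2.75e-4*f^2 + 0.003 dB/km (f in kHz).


f^2 = 188964.09
alpha = 0.11*188964.09/(1+188964.09) + 44*188964.09/(4100+188964.09) + 2.75e-4*188964.09 + 0.003 = 95.144

95.144 dB/km


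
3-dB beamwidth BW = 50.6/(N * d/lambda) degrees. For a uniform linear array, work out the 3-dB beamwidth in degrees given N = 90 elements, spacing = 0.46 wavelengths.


1.22 deg


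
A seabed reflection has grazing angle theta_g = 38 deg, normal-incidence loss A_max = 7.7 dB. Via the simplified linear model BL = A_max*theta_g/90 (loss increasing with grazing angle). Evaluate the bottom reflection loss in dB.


BL = A_max * theta_g / 90 = 7.7 * 38 / 90 = 3.25

3.25 dB


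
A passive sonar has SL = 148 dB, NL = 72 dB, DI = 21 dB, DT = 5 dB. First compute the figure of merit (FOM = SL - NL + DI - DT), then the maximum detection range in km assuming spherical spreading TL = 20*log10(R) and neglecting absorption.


Step 1: FOM = SL - NL + DI - DT = 148 - 72 + 21 - 5 = 92 dB
Step 2: at max range FOM = TL = 20*log10(R), so R = 10^(92/20) = 39810.72 m = 39.81 km

39.81 km


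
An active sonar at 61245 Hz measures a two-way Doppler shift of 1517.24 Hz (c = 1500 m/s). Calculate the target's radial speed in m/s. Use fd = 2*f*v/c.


From fd = 2*f*v/c, v = c*fd/(2*f) = 1500 * 1517.24 / (2*61245) = 18.58

18.58 m/s


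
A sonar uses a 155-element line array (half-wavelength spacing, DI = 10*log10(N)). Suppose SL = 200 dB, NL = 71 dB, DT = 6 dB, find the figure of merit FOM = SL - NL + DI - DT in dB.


Step 1: DI = 10*log10(155) = 21.9 dB
Step 2: FOM = SL - NL + DI - DT = 200 - 71 + 21.9 - 6 = 144.9

144.9 dB


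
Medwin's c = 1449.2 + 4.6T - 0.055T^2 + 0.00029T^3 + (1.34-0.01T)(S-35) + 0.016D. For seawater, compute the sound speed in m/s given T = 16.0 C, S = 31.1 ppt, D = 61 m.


c = 1449.2 + 4.6*16.0 - 0.055*16.0^2 + 0.00029*16.0^3 + (1.34 - 0.01*16.0)*(31.1 - 35) + 0.016*61 = 1506.28

1506.28 m/s


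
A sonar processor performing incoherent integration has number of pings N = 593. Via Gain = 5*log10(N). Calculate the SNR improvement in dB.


Gain = 5*log10(593) = 13.87

13.87 dB


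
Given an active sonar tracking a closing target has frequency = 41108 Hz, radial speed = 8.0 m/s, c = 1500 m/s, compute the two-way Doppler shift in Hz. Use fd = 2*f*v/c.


fd = 2*f*v/c = 2 * 41108 * 8.0 / 1500 = 438.49

438.49 Hz


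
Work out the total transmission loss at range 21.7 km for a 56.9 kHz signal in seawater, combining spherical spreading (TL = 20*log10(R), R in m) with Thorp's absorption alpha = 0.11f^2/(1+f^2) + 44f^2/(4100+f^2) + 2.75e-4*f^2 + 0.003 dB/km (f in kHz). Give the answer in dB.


Step 1 (Thorp): alpha = 0.11*3237.61/(1+3237.61) + 44*3237.61/(4100+3237.61) + 2.75e-4*3237.61 + 0.003 = 20.4176 dB/km
Step 2: TL_spread = 20*log10(21700) = 86.73 dB
Step 3: TL_abs = alpha*R = 20.4176 * 21.7 = 443.06 dB
Step 4: TL_total = 86.73 + 443.06 = 529.79

529.79 dB


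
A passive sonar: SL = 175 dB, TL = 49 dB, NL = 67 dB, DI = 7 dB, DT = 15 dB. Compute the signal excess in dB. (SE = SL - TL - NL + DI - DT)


51 dB


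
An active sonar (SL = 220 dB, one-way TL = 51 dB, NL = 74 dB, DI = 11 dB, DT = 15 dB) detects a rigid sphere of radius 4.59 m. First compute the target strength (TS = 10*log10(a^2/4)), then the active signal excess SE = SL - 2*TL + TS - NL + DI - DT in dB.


Step 1: TS = 10*log10(4.59^2/4) = 7.22 dB
Step 2: SE = SL - 2*TL + TS - NL + DI - DT = 220 - 2*51 + (7.22) - 74 + 11 - 15 = 47.22

47.22 dB


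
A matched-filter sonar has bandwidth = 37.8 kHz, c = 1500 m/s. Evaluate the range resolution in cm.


dR = c/(2*BW) = 1500 / (2 * 37.8e3) = 0.0198 m = 1.98 cm

1.98 cm


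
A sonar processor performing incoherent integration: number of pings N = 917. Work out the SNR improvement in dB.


14.81 dB


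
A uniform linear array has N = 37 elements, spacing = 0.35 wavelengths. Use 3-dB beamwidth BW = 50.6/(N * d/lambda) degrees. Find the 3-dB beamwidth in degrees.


BW = 50.6 / (37 * 0.35) = 50.6 / 12.95 = 3.91

3.91 deg


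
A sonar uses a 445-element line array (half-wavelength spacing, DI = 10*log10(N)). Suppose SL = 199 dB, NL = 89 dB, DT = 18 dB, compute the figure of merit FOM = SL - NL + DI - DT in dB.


Step 1: DI = 10*log10(445) = 26.48 dB
Step 2: FOM = SL - NL + DI - DT = 199 - 89 + 26.48 - 18 = 118.48

118.48 dB


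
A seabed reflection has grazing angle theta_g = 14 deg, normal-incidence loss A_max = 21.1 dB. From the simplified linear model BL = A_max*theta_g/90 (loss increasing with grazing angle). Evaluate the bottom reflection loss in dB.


3.28 dB


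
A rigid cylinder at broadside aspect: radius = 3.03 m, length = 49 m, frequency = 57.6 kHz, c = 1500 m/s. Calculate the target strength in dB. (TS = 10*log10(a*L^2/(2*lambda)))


lambda = 1500/57600 = 0.02604 m
TS = 10*log10(3.03*49^2/(2*0.02604)) = 51.45

51.45 dB


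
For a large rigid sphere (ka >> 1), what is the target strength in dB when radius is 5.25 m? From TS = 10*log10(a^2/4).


TS = 10*log10(5.25^2 / 4) = 10*log10(6.890625) = 8.38

8.38 dB


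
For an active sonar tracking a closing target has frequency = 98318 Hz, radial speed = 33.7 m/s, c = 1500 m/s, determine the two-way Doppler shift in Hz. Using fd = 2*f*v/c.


fd = 2*f*v/c = 2 * 98318 * 33.7 / 1500 = 4417.76

4417.76 Hz


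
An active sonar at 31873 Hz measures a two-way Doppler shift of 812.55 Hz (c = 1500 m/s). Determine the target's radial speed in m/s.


From fd = 2*f*v/c, v = c*fd/(2*f) = 1500 * 812.55 / (2*31873) = 19.12

19.12 m/s


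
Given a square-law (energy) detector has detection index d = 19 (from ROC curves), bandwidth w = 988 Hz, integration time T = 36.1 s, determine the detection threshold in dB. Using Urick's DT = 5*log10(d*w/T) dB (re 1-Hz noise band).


DT = 5*log10(d*w/T) = 5*log10(19 * 988 / 36.1) = 5*log10(520.0) = 13.58

13.58 dB


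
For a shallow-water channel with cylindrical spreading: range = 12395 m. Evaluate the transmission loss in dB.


TL = 10*log10(12395) = 40.93

40.93 dB


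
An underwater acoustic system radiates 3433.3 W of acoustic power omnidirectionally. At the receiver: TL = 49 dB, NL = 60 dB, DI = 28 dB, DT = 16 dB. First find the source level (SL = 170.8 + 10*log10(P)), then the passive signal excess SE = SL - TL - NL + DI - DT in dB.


Step 1: SL = 170.8 + 10*log10(3433.3) = 206.16 dB
Step 2: SE = SL - TL - NL + DI - DT = 206.16 - 49 - 60 + 28 - 16 = 109.16

109.16 dB


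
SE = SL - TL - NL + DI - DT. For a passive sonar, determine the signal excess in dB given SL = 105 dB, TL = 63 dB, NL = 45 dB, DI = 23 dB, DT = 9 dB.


SE = SL - TL - NL + DI - DT = 105 - 63 - 45 + 23 - 9 = 11

11 dB


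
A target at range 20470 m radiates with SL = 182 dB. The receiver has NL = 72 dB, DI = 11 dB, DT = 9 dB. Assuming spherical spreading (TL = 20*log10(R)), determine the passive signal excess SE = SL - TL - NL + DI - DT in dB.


Step 1: TL = 20*log10(20470) = 86.22 dB
Step 2: SE = 182 - 86.22 - 72 + 11 - 9 = 25.78

25.78 dB


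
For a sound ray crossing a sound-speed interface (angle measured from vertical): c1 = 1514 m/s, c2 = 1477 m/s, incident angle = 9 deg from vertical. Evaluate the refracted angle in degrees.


8.78 deg


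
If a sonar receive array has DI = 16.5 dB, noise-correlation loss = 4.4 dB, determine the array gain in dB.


12.1 dB


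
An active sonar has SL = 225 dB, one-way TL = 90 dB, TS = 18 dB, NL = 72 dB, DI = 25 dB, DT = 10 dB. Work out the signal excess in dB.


SE = SL - 2*TL + TS - NL + DI - DT = 225 - 2*90 + (18) - 72 + 25 - 10 = 6

6 dB


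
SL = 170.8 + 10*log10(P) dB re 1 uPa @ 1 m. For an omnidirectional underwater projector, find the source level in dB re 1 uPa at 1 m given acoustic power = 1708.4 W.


203.13 dB


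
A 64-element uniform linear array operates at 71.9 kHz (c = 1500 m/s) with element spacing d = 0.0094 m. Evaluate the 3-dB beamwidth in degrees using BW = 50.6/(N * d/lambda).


1.75 deg


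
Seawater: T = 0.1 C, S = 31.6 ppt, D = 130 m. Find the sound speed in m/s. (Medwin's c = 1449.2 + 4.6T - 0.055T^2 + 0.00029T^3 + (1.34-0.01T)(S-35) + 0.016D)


c = 1449.2 + 4.6*0.1 - 0.055*0.1^2 + 0.00029*0.1^3 + (1.34 - 0.01*0.1)*(31.6 - 35) + 0.016*130 = 1447.19

1447.19 m/s


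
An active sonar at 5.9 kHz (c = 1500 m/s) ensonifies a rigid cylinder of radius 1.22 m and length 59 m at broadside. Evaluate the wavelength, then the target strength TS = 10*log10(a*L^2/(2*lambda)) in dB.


Step 1: lambda = c/f = 1500/5900 = 0.25424 m
Step 2: TS = 10*log10(a*L^2/(2*lambda)) = 10*log10(1.22*59^2/(2*0.25424)) = 39.22

39.22 dB


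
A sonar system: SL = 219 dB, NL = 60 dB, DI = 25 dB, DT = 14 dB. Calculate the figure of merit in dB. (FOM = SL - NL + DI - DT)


170 dB


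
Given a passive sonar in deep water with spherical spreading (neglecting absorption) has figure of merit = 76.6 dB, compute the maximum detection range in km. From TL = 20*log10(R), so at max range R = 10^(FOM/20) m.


At max range FOM = TL, so 20*log10(R) = 76.6
R = 10^(76.6/20) = 6760.83 m = 6.76 km

6.76 km


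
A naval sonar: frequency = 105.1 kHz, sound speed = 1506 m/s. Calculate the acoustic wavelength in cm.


1.43 cm


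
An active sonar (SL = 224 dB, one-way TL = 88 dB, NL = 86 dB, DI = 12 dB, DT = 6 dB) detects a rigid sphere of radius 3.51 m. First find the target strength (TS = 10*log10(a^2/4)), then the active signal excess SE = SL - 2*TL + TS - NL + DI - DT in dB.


Step 1: TS = 10*log10(3.51^2/4) = 4.89 dB
Step 2: SE = SL - 2*TL + TS - NL + DI - DT = 224 - 2*88 + (4.89) - 86 + 12 - 6 = -27.11

-27.11 dB


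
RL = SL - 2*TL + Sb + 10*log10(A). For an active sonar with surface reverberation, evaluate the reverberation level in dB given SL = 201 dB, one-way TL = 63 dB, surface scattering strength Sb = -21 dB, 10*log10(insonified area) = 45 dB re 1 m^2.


99 dB


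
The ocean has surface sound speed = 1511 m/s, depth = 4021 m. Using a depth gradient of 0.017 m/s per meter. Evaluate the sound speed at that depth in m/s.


c = 1511 + 0.017 * 4021 = 1579.357

1579.357 m/s


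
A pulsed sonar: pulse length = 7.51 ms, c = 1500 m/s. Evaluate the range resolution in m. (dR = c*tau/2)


dR = c*tau/2 = 1500 * 7.51e-3 / 2 = 5.6325

5.6325 m


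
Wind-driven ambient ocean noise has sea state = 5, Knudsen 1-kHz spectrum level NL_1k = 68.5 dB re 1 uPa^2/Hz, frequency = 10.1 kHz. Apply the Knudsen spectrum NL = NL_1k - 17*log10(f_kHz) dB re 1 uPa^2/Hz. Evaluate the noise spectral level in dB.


NL = NL_1k - 17*log10(f_kHz) = 68.5 - 17*log10(10.1) = 68.5 - (17.07) = 51.43

51.43 dB


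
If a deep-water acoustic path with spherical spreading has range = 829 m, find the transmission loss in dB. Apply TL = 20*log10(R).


TL = 20*log10(829) = 58.37

58.37 dB


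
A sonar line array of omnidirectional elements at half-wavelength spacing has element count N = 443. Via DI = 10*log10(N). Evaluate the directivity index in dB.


DI = 10*log10(443) = 26.46

26.46 dB


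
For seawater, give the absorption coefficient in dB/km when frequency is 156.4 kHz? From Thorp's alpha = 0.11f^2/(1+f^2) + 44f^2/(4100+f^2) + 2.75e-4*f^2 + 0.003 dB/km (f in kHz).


f^2 = 24460.96
alpha = 0.11*24460.96/(1+24460.96) + 44*24460.96/(4100+24460.96) + 2.75e-4*24460.96 + 0.003 = 44.523

44.523 dB/km


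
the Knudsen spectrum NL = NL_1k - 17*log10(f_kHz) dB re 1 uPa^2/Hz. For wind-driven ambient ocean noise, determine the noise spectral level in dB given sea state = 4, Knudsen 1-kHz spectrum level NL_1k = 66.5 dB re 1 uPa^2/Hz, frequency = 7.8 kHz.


NL = NL_1k - 17*log10(f_kHz) = 66.5 - 17*log10(7.8) = 66.5 - (15.17) = 51.33

51.33 dB


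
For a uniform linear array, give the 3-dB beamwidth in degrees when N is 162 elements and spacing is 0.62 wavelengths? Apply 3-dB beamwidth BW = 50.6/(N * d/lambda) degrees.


BW = 50.6 / (162 * 0.62) = 50.6 / 100.44 = 0.5

0.5 deg
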